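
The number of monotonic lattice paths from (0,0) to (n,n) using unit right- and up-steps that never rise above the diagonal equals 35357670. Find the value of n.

Such diagonal-avoiding paths in an n×n grid are counted by C_n. The Catalan number equal to 35357670 is C_16.

16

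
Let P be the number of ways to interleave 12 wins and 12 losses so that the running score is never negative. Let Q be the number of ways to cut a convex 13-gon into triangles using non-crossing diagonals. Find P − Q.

Ballot sequences with n votes each where one side never trails are Dyck words, counted by C_n; here n = 12. So P = C_12 = 208012.
The number of triangulations of a 13-gon is the Catalan number C_11 (index = sides − 2). So Q = C_11 = 58786.
P − Q = 208012 − 58786 = 149226.

149226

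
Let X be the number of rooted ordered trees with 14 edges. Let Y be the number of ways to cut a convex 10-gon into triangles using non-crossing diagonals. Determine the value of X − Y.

2673010

A rooted plane tree with 14 edges has 15 nodes, and the count is C_14. So X = C_14 = 2674440.
The number of triangulations of a 10-gon is the Catalan number C_8 (index = sides − 2). So Y = C_8 = 1430.
X − Y = 2674440 − 1430 = 2673010.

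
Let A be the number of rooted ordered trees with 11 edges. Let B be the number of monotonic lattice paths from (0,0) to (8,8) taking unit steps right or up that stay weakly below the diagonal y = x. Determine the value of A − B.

A rooted plane tree with 11 edges has 12 nodes, and the count is C_11. So A = C_11 = 58786.
Monotone paths in an n×n grid that stay weakly below the diagonal are counted by C_n; here n = 8. So B = C_8 = 1430.
A − B = 58786 − 1430 = 57356.

57356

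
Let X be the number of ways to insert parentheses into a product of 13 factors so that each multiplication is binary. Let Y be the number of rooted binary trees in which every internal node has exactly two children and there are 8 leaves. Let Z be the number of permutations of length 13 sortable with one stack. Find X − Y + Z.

950483

Bracketing 13 factors into binary products is counted by C_{13−1} = C_12. So X = C_12 = 208012.
A full binary tree with L leaves has L−1 internal nodes and is counted by C_{L−1}; L = 8 gives C_7. So Y = C_7 = 429.
By Knuth's characterisation, the stack-sortable permutations of length 13 are the 231-avoiders, numbering C_13. So Z = C_13 = 742900.
X − Y + Z = 208012 − 429 + 742900 = 950483.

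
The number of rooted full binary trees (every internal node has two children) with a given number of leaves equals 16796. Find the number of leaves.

Full binary trees with L leaves are counted by C_{L−1}, and C_10 = 16796.
So the index is 10, and the number of leaves is 10 + 1 = 11.

11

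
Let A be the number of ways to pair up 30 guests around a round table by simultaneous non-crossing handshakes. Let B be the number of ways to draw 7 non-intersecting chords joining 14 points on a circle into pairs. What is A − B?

9694416

Non-crossing handshake pairings of 2n people are counted by C_n; 30 people gives n = 15. So A = C_15 = 9694845.
Pairing 14 circle points by 7 non-crossing chords gives C_7 matchings. So B = C_7 = 429.
A − B = 9694845 − 429 = 9694416.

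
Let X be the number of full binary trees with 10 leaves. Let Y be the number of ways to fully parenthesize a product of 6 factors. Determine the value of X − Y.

A full binary tree with L leaves has L−1 internal nodes and is counted by C_{L−1}; L = 10 gives C_9. So X = C_9 = 4862.
Parenthesizations of m factors correspond to full binary trees with m leaves, counted by C_{m−1}; m = 6 gives C_5. So Y = C_5 = 42.
X − Y = 4862 − 42 = 4820.

4820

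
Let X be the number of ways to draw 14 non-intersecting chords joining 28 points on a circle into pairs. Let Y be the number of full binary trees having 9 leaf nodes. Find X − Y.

Pairing 28 circle points by 14 non-crossing chords gives C_14 matchings. So X = C_14 = 2674440.
Full binary trees with 9 leaves have 9−1 = 8 internal nodes, so there are C_8 of them. So Y = C_8 = 1430.
X − Y = 2674440 − 1430 = 2673010.

2673010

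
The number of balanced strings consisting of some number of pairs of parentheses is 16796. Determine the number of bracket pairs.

10

Balanced strings of n bracket-pairs are counted by C_n. Since C_10 = 16796, the index is 10.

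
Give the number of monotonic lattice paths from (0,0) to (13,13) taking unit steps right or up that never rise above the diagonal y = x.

742900

Sub-diagonal monotone paths from (0,0) to (13,13) biject with Dyck paths of semilength 13, giving C_13.
C_13 = C(26,13)/14 = 10400600/14 = 742900.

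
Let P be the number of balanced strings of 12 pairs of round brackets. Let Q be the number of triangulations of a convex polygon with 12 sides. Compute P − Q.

191216

With 12 pairs the number of balanced bracket strings is the Catalan number C_12. So P = C_12 = 208012.
The number of triangulations of a 12-gon is the Catalan number C_10 (index = sides − 2). So Q = C_10 = 16796.
P − Q = 208012 − 16796 = 191216.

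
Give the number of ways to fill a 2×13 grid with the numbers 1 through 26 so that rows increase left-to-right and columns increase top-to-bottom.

742900

Standard Young tableaux of shape 2×n are counted by C_n; here n = 13.
C_13 = C_12 · 2(2·12+1)/(12+2) = 208012 · 50/14 = 742900.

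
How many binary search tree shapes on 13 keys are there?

742900

Rooted binary trees with 13 nodes (each child slot possibly empty) number C_13.
C_13 = C(26,13)/14 = 10400600/14 = 742900.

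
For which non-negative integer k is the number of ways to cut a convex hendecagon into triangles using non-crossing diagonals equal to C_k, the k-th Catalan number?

Triangulations of a convex m-gon are counted by C_{m−2}; with m = 11 this is C_9.

9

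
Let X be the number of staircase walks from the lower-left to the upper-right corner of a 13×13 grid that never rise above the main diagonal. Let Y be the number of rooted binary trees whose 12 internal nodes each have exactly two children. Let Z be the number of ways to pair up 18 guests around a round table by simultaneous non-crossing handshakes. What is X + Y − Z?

Sub-diagonal monotone paths from (0,0) to (13,13) biject with Dyck paths of semilength 13, giving C_13. So X = C_13 = 742900.
The number of full binary trees on 12 internal nodes is the Catalan number C_12. So Y = C_12 = 208012.
Non-crossing handshake pairings of 2n people are counted by C_n; 18 people gives n = 9. So Z = C_9 = 4862.
X + Y − Z = 742900 + 208012 − 4862 = 946050.

946050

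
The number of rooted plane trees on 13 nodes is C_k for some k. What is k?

12

Rooted ordered (plane) trees on m nodes have m−1 edges and are counted by C_{m−1}; m = 13 gives C_12.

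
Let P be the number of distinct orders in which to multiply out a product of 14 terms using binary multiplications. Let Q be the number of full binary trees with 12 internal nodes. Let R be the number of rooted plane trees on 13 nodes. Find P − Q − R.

Bracketing 14 factors into binary products is counted by C_{14−1} = C_13. So P = C_13 = 742900.
Full binary trees with n internal nodes are counted by C_n; here n = 12. So Q = C_12 = 208012.
Rooted ordered (plane) trees on m nodes have m−1 edges and are counted by C_{m−1}; m = 13 gives C_12. So R = C_12 = 208012.
P − Q − R = 742900 − 208012 − 208012 = 326876.

326876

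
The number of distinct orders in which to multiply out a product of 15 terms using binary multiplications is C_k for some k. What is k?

Bracketing 15 factors into binary products is counted by C_{15−1} = C_14.

14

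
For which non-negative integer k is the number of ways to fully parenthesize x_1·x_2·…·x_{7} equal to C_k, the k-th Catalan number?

Parenthesizations of m factors correspond to full binary trees with m leaves, counted by C_{m−1}; m = 7 gives C_6.

6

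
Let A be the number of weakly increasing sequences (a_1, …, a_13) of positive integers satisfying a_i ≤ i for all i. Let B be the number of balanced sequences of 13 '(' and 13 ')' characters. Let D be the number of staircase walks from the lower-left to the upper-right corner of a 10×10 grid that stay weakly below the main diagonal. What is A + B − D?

1469004

Weakly increasing sequences with a_i ≤ i biject with Dyck paths of semilength 13, so there are C_13. So A = C_13 = 742900.
A balanced arrangement of 13 bracket pairs is a Dyck word of semilength 13, so the count is C_13. So B = C_13 = 742900.
Sub-diagonal monotone paths from (0,0) to (10,10) biject with Dyck paths of semilength 10, giving C_10. So D = C_10 = 16796.
A + B − D = 742900 + 742900 − 16796 = 1469004.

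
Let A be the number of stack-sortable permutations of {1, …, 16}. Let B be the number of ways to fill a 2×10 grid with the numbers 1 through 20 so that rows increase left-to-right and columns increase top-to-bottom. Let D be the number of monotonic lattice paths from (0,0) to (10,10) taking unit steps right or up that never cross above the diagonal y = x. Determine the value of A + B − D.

35357670

Stack-sortable permutations are exactly the 231-avoiding ones, counted by C_n; here n = 16. So A = C_16 = 35357670.
By the hook-length formula (or a Dyck-path bijection), SYT of shape 2×10 number C_10. So B = C_10 = 16796.
Monotone paths in an n×n grid that stay weakly below the diagonal are counted by C_n; here n = 10. So D = C_10 = 16796.
A + B − D = 35357670 + 16796 − 16796 = 35357670.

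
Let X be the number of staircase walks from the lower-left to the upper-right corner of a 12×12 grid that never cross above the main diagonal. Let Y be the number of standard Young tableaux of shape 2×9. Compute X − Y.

203150

Sub-diagonal monotone paths from (0,0) to (12,12) biject with Dyck paths of semilength 12, giving C_12. So X = C_12 = 208012.
By the hook-length formula (or a Dyck-path bijection), SYT of shape 2×9 number C_9. So Y = C_9 = 4862.
X − Y = 208012 − 4862 = 203150.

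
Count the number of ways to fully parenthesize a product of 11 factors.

16796

Ways to associate a product of 11 factors correspond to binary trees on 11 leaves, so the count is C_10.
C_10 = 16796.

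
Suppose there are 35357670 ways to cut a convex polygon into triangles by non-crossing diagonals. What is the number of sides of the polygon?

Triangulations of a convex m-gon are counted by C_{m−2}; 35357670 = C_16.
So m − 2 = 16, giving m = 18 sides.

18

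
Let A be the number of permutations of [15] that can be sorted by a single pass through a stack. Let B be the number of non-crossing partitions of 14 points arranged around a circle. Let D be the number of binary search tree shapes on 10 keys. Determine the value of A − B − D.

7003609

By Knuth's characterisation, the stack-sortable permutations of length 15 are the 231-avoiders, numbering C_15. So A = C_15 = 9694845.
Non-crossing partitions of an n-element set are counted by C_n; here n = 14. So B = C_14 = 2674440.
Binary trees (left/right distinguished) on n nodes are counted by C_n; here n = 10. So D = C_10 = 16796.
A − B − D = 9694845 − 2674440 − 16796 = 7003609.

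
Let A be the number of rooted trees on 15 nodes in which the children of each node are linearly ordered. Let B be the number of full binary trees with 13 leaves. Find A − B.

2466428

A rooted plane tree on 15 nodes has 14 edges, and such trees are counted by C_14. So A = C_14 = 2674440.
A full binary tree with L leaves has L−1 internal nodes and is counted by C_{L−1}; L = 13 gives C_12. So B = C_12 = 208012.
A − B = 2674440 − 208012 = 2466428.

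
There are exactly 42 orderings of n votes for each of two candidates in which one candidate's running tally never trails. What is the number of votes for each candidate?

5

Such ballot sequences with n votes each are counted by C_n. The Catalan number equal to 42 is C_5.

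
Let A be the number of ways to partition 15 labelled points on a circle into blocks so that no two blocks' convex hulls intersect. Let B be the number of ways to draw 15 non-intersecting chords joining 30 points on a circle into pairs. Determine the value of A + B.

The non-crossing partitions of [15] form a lattice of size C_15. So A = C_15 = 9694845.
Pairing 30 circle points by 15 non-crossing chords gives C_15 matchings. So B = C_15 = 9694845.
A + B = 9694845 + 9694845 = 19389690.

19389690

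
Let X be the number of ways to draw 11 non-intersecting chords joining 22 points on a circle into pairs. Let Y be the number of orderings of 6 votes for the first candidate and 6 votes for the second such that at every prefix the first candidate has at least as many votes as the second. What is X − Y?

Non-crossing perfect matchings of 2n points on a circle are counted by C_n; with 22 points, n = 11. So X = C_11 = 58786.
Ballot sequences with n votes each where one side never trails are Dyck words, counted by C_n; here n = 6. So Y = C_6 = 132.
X − Y = 58786 − 132 = 58654.

58654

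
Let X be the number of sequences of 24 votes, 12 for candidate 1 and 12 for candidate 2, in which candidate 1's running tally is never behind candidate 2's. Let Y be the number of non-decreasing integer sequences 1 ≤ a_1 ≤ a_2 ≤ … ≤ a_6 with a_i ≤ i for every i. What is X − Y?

207880

Ballot sequences with n votes each where one side never trails are Dyck words, counted by C_n; here n = 12. So X = C_12 = 208012.
Such sub-staircase sequences of length n are counted by C_n; here n = 6. So Y = C_6 = 132.
X − Y = 208012 − 132 = 207880.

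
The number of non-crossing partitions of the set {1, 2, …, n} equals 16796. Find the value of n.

Non-crossing partitions of [n] are counted by C_n; 16796 = C_10.

10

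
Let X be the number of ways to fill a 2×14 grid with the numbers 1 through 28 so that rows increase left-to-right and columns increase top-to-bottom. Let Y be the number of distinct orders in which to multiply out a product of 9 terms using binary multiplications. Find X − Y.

By the hook-length formula (or a Dyck-path bijection), SYT of shape 2×14 number C_14. So X = C_14 = 2674440.
Bracketing 9 factors into binary products is counted by C_{9−1} = C_8. So Y = C_8 = 1430.
X − Y = 2674440 − 1430 = 2673010.

2673010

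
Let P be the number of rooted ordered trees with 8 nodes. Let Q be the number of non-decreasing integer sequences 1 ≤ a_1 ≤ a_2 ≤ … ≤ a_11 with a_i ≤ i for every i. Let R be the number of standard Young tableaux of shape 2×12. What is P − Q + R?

Rooted ordered (plane) trees on m nodes have m−1 edges and are counted by C_{m−1}; m = 8 gives C_7. So P = C_7 = 429.
Weakly increasing sequences with a_i ≤ i biject with Dyck paths of semilength 11, so there are C_11. So Q = C_11 = 58786.
By the hook-length formula (or a Dyck-path bijection), SYT of shape 2×12 number C_12. So R = C_12 = 208012.
P − Q + R = 429 − 58786 + 208012 = 149655.

149655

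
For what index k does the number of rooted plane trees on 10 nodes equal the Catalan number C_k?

Rooted ordered (plane) trees on m nodes have m−1 edges and are counted by C_{m−1}; m = 10 gives C_9.

9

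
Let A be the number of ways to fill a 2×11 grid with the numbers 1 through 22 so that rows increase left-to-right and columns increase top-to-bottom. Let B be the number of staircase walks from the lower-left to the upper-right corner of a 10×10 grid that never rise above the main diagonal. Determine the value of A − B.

Standard Young tableaux of shape 2×n are counted by C_n; here n = 11. So A = C_11 = 58786.
Sub-diagonal monotone paths from (0,0) to (10,10) biject with Dyck paths of semilength 10, giving C_10. So B = C_10 = 16796.
A − B = 58786 − 16796 = 41990.

41990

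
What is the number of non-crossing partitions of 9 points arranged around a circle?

4862

The non-crossing partitions of [9] form a lattice of size C_9.
C_9 = C(18,9)/10 = 48620/10 = 4862.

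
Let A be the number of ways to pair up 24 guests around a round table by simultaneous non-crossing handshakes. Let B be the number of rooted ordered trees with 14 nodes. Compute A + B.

Non-crossing handshake pairings of 2n people are counted by C_n; 24 people gives n = 12. So A = C_12 = 208012.
A rooted plane tree on 14 nodes has 13 edges, and such trees are counted by C_13. So B = C_13 = 742900.
A + B = 208012 + 742900 = 950912.

950912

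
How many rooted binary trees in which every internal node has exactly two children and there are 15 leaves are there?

2674440

Full binary trees with 15 leaves have 15−1 = 14 internal nodes, so there are C_14 of them.
C_14 = 2674440.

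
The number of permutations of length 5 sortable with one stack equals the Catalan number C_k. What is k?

5

Stack-sortable permutations are exactly the 231-avoiding ones, counted by C_n; here n = 5.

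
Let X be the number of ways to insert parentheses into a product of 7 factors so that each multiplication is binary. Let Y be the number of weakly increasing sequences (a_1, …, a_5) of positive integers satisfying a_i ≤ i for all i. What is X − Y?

Bracketing 7 factors into binary products is counted by C_{7−1} = C_6. So X = C_6 = 132.
Weakly increasing sequences with a_i ≤ i biject with Dyck paths of semilength 5, so there are C_5. So Y = C_5 = 42.
X − Y = 132 − 42 = 90.

90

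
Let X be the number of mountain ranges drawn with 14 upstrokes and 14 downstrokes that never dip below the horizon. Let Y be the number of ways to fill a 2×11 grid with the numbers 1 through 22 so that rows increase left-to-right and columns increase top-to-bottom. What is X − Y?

2615654

Paths of 14 up- and 14 down-steps that never dip below the axis are Dyck paths; their count is C_14. So X = C_14 = 2674440.
By the hook-length formula (or a Dyck-path bijection), SYT of shape 2×11 number C_11. So Y = C_11 = 58786.
X − Y = 2674440 − 58786 = 2615654.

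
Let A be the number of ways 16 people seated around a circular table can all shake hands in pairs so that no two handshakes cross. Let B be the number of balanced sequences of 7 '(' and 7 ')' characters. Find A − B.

With 16 = 2·8 people, non-crossing handshake pairings are non-crossing perfect matchings on a circle, counted by C_8. So A = C_8 = 1430.
Balanced strings of n pairs of brackets are counted by C_n; here n = 7. So B = C_7 = 429.
A − B = 1430 − 429 = 1001.

1001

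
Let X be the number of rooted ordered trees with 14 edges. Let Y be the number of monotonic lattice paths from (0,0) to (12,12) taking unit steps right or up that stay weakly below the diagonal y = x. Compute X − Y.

Rooted ordered trees with n edges are counted by C_n; here n = 14. So X = C_14 = 2674440.
Monotone paths in an n×n grid that stay weakly below the diagonal are counted by C_n; here n = 12. So Y = C_12 = 208012.
X − Y = 2674440 − 208012 = 2466428.

2466428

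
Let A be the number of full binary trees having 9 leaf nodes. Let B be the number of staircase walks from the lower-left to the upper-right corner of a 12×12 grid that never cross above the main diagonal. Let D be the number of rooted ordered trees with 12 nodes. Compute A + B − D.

Full binary trees with 9 leaves have 9−1 = 8 internal nodes, so there are C_8 of them. So A = C_8 = 1430.
Monotone paths in an n×n grid that stay weakly below the diagonal are counted by C_n; here n = 12. So B = C_12 = 208012.
A rooted plane tree on 12 nodes has 11 edges, and such trees are counted by C_11. So D = C_11 = 58786.
A + B − D = 1430 + 208012 − 58786 = 150656.

150656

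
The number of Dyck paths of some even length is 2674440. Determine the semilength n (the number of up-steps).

Dyck paths of semilength n are counted by C_n. Since C_14 = 2674440, the index is 14.

14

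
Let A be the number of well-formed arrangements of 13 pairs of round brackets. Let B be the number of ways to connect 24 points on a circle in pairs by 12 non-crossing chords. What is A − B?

With 13 pairs the number of balanced bracket strings is the Catalan number C_13. So A = C_13 = 742900.
Non-crossing perfect matchings of 2n points on a circle are counted by C_n; with 24 points, n = 12. So B = C_12 = 208012.
A − B = 742900 − 208012 = 534888.

534888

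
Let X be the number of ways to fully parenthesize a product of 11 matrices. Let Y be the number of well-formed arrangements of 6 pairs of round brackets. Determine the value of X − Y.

16664

Bracketing 11 factors into binary products is counted by C_{11−1} = C_10. So X = C_10 = 16796.
With 6 pairs the number of balanced bracket strings is the Catalan number C_6. So Y = C_6 = 132.
X − Y = 16796 − 132 = 16664.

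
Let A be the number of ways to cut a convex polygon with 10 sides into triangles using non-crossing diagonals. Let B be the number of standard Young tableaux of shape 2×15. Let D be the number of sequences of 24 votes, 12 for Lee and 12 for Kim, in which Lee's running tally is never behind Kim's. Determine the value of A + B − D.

A convex 10-gon is triangulated into 8 triangles, and the number of such triangulations is the Catalan number C_{10−2} = C_8. So A = C_8 = 1430.
By the hook-length formula (or a Dyck-path bijection), SYT of shape 2×15 number C_15. So B = C_15 = 9694845.
Ballot sequences with n votes each where one side never trails are Dyck words, counted by C_n; here n = 12. So D = C_12 = 208012.
A + B − D = 1430 + 9694845 − 208012 = 9488263.

9488263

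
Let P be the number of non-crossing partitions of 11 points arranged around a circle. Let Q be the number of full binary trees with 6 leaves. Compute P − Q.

The non-crossing partitions of [11] form a lattice of size C_11. So P = C_11 = 58786.
A full binary tree with L leaves has L−1 internal nodes and is counted by C_{L−1}; L = 6 gives C_5. So Q = C_5 = 42.
P − Q = 58786 − 42 = 58744.

58744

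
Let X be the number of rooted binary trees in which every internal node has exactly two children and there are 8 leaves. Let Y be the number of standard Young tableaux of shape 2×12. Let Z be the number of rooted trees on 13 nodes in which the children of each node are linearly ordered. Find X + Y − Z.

A full binary tree with L leaves has L−1 internal nodes and is counted by C_{L−1}; L = 8 gives C_7. So X = C_7 = 429.
By the hook-length formula (or a Dyck-path bijection), SYT of shape 2×12 number C_12. So Y = C_12 = 208012.
A rooted plane tree on 13 nodes has 12 edges, and such trees are counted by C_12. So Z = C_12 = 208012.
X + Y − Z = 429 + 208012 − 208012 = 429.

429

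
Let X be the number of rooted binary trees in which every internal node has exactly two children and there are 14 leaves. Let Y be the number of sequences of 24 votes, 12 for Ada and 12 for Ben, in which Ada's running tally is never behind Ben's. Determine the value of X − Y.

Full binary trees with 14 leaves have 14−1 = 13 internal nodes, so there are C_13 of them. So X = C_13 = 742900.
Reading a vote for the leader as '(' and for the other as ')' turns such a sequence into a balanced string of 12 pairs, so the count is C_12. So Y = C_12 = 208012.
X − Y = 742900 − 208012 = 534888.

534888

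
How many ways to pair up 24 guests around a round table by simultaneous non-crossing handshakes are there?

Non-crossing handshake pairings of 2n people are counted by C_n; 24 people gives n = 12.
C_12 = C(24,12)/13 = 2704156/13 = 208012.

208012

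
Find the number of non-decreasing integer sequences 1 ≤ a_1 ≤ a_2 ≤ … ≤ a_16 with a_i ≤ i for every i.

Weakly increasing sequences with a_i ≤ i biject with Dyck paths of semilength 16, so there are C_16.
C_16 = C_15 · 2(2·15+1)/(15+2) = 9694845 · 62/17 = 35357670.

35357670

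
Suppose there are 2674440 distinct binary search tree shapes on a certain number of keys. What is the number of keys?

14

Binary search tree shapes on n keys are counted by C_n; 2674440 = C_14.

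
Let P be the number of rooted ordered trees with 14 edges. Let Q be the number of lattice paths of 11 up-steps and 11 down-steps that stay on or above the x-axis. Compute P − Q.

A rooted plane tree with 14 edges has 15 nodes, and the count is C_14. So P = C_14 = 2674440.
Dyck paths of semilength n (length 2n) are counted by C_n; here n = 11. So Q = C_11 = 58786.
P − Q = 2674440 − 58786 = 2615654.

2615654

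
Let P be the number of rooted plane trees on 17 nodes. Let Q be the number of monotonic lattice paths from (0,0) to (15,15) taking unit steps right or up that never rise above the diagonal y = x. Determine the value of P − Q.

A rooted plane tree on 17 nodes has 16 edges, and such trees are counted by C_16. So P = C_16 = 35357670.
Monotone paths in an n×n grid that stay weakly below the diagonal are counted by C_n; here n = 15. So Q = C_15 = 9694845.
P − Q = 35357670 − 9694845 = 25662825.

25662825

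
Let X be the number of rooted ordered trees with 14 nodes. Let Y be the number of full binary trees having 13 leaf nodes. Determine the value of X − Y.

534888

Rooted ordered (plane) trees on m nodes have m−1 edges and are counted by C_{m−1}; m = 14 gives C_13. So X = C_13 = 742900.
A full binary tree with L leaves has L−1 internal nodes and is counted by C_{L−1}; L = 13 gives C_12. So Y = C_12 = 208012.
X − Y = 742900 − 208012 = 534888.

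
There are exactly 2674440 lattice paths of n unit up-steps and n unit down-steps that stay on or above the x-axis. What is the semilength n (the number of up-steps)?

Dyck paths of semilength n are counted by C_n. Since C_14 = 2674440, the index is 14.

14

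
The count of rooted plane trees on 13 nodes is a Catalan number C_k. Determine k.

A rooted plane tree on 13 nodes has 12 edges, and such trees are counted by C_12.

12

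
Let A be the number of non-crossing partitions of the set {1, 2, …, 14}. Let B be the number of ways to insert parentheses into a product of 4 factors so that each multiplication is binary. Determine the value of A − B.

2674435

Non-crossing partitions of an n-element set are counted by C_n; here n = 14. So A = C_14 = 2674440.
Ways to associate a product of 4 factors correspond to binary trees on 4 leaves, so the count is C_3. So B = C_3 = 5.
A − B = 2674440 − 5 = 2674435.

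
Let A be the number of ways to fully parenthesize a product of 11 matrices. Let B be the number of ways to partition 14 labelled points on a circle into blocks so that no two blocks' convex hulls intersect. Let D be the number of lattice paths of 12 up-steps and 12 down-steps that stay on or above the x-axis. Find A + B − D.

2483224

Parenthesizations of m factors correspond to full binary trees with m leaves, counted by C_{m−1}; m = 11 gives C_10. So A = C_10 = 16796.
The non-crossing partitions of [14] form a lattice of size C_14. So B = C_14 = 2674440.
Dyck paths of semilength n (length 2n) are counted by C_n; here n = 12. So D = C_12 = 208012.
A + B − D = 16796 + 2674440 − 208012 = 2483224.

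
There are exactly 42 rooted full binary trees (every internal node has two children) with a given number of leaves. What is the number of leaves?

6

Full binary trees with L leaves are counted by C_{L−1}. The Catalan number equal to 42 is C_5.
So the index is 5, and the number of leaves is 5 + 1 = 6.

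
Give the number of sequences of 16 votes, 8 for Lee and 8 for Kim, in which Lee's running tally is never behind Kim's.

1430

Ballot sequences with n votes each where one side never trails are Dyck words, counted by C_n; here n = 8.
C_8 = C_7 · 2(2·7+1)/(7+2) = 429 · 30/9 = 1430.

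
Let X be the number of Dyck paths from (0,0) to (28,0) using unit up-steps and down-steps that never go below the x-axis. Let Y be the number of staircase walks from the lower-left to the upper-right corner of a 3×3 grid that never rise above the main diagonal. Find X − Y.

A Dyck path with 14 up-steps and 14 down-steps has semilength 14, so there are C_14 of them. So X = C_14 = 2674440.
Monotone paths in an n×n grid that stay weakly below the diagonal are counted by C_n; here n = 3. So Y = C_3 = 5.
X − Y = 2674440 − 5 = 2674435.

2674435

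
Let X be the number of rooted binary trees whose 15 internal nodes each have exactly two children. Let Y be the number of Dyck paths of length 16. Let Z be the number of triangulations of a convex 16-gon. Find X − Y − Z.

The number of full binary trees on 15 internal nodes is the Catalan number C_15. So X = C_15 = 9694845.
A Dyck path with 8 up-steps and 8 down-steps has semilength 8, so there are C_8 of them. So Y = C_8 = 1430.
Triangulations of a convex m-gon are counted by C_{m−2}; with m = 16 this is C_14. So Z = C_14 = 2674440.
X − Y − Z = 9694845 − 1430 − 2674440 = 7018975.

7018975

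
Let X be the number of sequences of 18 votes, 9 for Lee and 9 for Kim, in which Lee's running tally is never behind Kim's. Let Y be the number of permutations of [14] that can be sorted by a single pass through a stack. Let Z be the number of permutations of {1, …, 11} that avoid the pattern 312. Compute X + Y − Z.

Ballot sequences with n votes each where one side never trails are Dyck words, counted by C_n; here n = 9. So X = C_9 = 4862.
Stack-sortable permutations are exactly the 231-avoiding ones, counted by C_n; here n = 14. So Y = C_14 = 2674440.
Permutations of [n] avoiding any single length-3 pattern are counted by C_n; here n = 11. So Z = C_11 = 58786.
X + Y − Z = 4862 + 2674440 − 58786 = 2620516.

2620516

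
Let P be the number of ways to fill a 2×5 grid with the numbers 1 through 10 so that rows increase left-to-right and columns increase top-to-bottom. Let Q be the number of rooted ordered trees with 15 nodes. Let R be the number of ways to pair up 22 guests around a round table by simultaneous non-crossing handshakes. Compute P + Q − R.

By the hook-length formula (or a Dyck-path bijection), SYT of shape 2×5 number C_5. So P = C_5 = 42.
A rooted plane tree on 15 nodes has 14 edges, and such trees are counted by C_14. So Q = C_14 = 2674440.
Non-crossing handshake pairings of 2n people are counted by C_n; 22 people gives n = 11. So R = C_11 = 58786.
P + Q − R = 42 + 2674440 − 58786 = 2615696.

2615696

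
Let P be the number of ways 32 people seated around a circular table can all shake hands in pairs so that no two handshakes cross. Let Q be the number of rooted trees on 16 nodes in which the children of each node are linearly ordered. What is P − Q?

25662825

With 32 = 2·16 people, non-crossing handshake pairings are non-crossing perfect matchings on a circle, counted by C_16. So P = C_16 = 35357670.
A rooted plane tree on 16 nodes has 15 edges, and such trees are counted by C_15. So Q = C_15 = 9694845.
P − Q = 35357670 − 9694845 = 25662825.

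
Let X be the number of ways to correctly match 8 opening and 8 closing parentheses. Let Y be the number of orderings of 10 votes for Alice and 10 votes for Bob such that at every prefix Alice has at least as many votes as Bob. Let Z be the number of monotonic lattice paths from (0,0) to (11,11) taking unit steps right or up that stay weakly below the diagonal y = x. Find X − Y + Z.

Balanced strings of n pairs of brackets are counted by C_n; here n = 8. So X = C_8 = 1430.
Reading a vote for the leader as '(' and for the other as ')' turns such a sequence into a balanced string of 10 pairs, so the count is C_10. So Y = C_10 = 16796.
Sub-diagonal monotone paths from (0,0) to (11,11) biject with Dyck paths of semilength 11, giving C_11. So Z = C_11 = 58786.
X − Y + Z = 1430 − 16796 + 58786 = 43420.

43420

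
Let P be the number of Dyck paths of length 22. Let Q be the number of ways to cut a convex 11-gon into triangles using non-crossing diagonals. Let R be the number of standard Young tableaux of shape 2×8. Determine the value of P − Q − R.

52494

Dyck paths of semilength n (length 2n) are counted by C_n; here n = 11. So P = C_11 = 58786.
The number of triangulations of an 11-gon is the Catalan number C_9 (index = sides − 2). So Q = C_9 = 4862.
Standard Young tableaux of shape 2×n are counted by C_n; here n = 8. So R = C_8 = 1430.
P − Q − R = 58786 − 4862 − 1430 = 52494.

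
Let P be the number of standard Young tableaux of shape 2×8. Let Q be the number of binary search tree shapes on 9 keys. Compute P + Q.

6292

By the hook-length formula (or a Dyck-path bijection), SYT of shape 2×8 number C_8. So P = C_8 = 1430.
There are C_n binary search tree shapes on n keys; with n = 9 that is C_9. So Q = C_9 = 4862.
P + Q = 1430 + 4862 = 6292.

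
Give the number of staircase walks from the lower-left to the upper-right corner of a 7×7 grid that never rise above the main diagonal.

429

Monotone paths in an n×n grid that stay weakly below the diagonal are counted by C_n; here n = 7.
C_7 = C(14,7)/8 = 3432/8 = 429.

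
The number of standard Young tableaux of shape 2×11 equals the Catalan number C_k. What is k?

11

By the hook-length formula (or a Dyck-path bijection), SYT of shape 2×11 number C_11.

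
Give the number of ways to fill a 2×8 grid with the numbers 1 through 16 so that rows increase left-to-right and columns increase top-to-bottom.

Standard Young tableaux of shape 2×n are counted by C_n; here n = 8.
C_8 = C_7 · 2(2·7+1)/(7+2) = 429 · 30/9 = 1430.

1430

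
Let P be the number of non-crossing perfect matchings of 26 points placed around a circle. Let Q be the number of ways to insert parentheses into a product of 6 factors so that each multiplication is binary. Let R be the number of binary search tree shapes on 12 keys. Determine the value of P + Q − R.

534930

Non-crossing perfect matchings of 2n points on a circle are counted by C_n; with 26 points, n = 13. So P = C_13 = 742900.
Ways to associate a product of 6 factors correspond to binary trees on 6 leaves, so the count is C_5. So Q = C_5 = 42.
Rooted binary trees with 12 nodes (each child slot possibly empty) number C_12. So R = C_12 = 208012.
P + Q − R = 742900 + 42 − 208012 = 534930.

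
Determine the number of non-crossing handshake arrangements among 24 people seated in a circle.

208012

Non-crossing handshake pairings of 2n people are counted by C_n; 24 people gives n = 12.
C_12 = 208012.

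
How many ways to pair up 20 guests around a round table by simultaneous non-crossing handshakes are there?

16796

With 20 = 2·10 people, non-crossing handshake pairings are non-crossing perfect matchings on a circle, counted by C_10.
C_10 = C(20,10)/11 = 184756/11 = 16796.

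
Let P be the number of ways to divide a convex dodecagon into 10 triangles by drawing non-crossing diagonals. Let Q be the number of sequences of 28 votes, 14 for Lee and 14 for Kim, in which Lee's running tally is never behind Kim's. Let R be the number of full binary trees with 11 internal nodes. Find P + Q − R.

2632450

Triangulations of a convex m-gon are counted by C_{m−2}; with m = 12 this is C_10. So P = C_10 = 16796.
Ballot sequences with n votes each where one side never trails are Dyck words, counted by C_n; here n = 14. So Q = C_14 = 2674440.
Full binary trees with n internal nodes are counted by C_n; here n = 11. So R = C_11 = 58786.
P + Q − R = 16796 + 2674440 − 58786 = 2632450.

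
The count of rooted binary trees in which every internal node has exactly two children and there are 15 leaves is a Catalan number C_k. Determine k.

A full binary tree with L leaves has L−1 internal nodes and is counted by C_{L−1}; L = 15 gives C_14.

14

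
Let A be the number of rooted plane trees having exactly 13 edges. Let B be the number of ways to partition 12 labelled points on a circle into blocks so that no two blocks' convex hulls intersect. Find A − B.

Rooted ordered trees with n edges are counted by C_n; here n = 13. So A = C_13 = 742900.
Non-crossing partitions of an n-element set are counted by C_n; here n = 12. So B = C_12 = 208012.
A − B = 742900 − 208012 = 534888.

534888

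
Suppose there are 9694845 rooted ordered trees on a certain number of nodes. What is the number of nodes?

Rooted ordered trees on m nodes are counted by C_{m−1}, and C_15 = 9694845.
So the index is 15, and the number of nodes is 15 + 1 = 16.

16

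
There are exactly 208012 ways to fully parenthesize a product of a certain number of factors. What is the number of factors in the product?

Parenthesizations of m factors are counted by C_{m−1}; 208012 = C_12.
So the index is 12, and the number of factors is 12 + 1 = 13.

13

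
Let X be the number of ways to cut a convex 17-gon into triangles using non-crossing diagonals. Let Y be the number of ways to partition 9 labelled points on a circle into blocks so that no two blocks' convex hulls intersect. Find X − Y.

9689983

A convex 17-gon is triangulated into 15 triangles, and the number of such triangulations is the Catalan number C_{17−2} = C_15. So X = C_15 = 9694845.
The non-crossing partitions of [9] form a lattice of size C_9. So Y = C_9 = 4862.
X − Y = 9694845 − 4862 = 9689983.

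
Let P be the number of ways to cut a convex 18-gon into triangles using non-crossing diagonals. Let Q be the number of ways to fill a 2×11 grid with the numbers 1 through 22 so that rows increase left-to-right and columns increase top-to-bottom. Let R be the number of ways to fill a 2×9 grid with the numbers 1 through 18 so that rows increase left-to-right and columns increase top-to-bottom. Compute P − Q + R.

35303746

A convex 18-gon is triangulated into 16 triangles, and the number of such triangulations is the Catalan number C_{18−2} = C_16. So P = C_16 = 35357670.
By the hook-length formula (or a Dyck-path bijection), SYT of shape 2×11 number C_11. So Q = C_11 = 58786.
Standard Young tableaux of shape 2×n are counted by C_n; here n = 9. So R = C_9 = 4862.
P − Q + R = 35357670 − 58786 + 4862 = 35303746.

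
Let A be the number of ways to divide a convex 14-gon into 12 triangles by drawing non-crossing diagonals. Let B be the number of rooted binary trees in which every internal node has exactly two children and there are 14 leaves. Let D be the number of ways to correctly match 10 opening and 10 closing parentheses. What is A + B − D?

Triangulations of a convex m-gon are counted by C_{m−2}; with m = 14 this is C_12. So A = C_12 = 208012.
Full binary trees with 14 leaves have 14−1 = 13 internal nodes, so there are C_13 of them. So B = C_13 = 742900.
With 10 pairs the number of balanced bracket strings is the Catalan number C_10. So D = C_10 = 16796.
A + B − D = 208012 + 742900 − 16796 = 934116.

934116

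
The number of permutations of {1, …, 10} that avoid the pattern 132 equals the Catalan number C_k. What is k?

For any fixed pattern of length 3, the pattern-avoiding permutations of [10] number C_10.

10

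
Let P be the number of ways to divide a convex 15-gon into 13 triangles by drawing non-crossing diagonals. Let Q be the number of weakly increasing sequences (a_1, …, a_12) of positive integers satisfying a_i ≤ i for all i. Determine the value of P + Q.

950912

Triangulations of a convex m-gon are counted by C_{m−2}; with m = 15 this is C_13. So P = C_13 = 742900.
Weakly increasing sequences with a_i ≤ i biject with Dyck paths of semilength 12, so there are C_12. So Q = C_12 = 208012.
P + Q = 742900 + 208012 = 950912.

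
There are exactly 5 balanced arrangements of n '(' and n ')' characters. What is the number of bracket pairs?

3

Balanced strings of n bracket-pairs are counted by C_n. The Catalan number equal to 5 is C_3.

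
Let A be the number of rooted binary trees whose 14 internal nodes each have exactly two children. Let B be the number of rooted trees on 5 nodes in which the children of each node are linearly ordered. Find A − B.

The number of full binary trees on 14 internal nodes is the Catalan number C_14. So A = C_14 = 2674440.
A rooted plane tree on 5 nodes has 4 edges, and such trees are counted by C_4. So B = C_4 = 14.
A − B = 2674440 − 14 = 2674426.

2674426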